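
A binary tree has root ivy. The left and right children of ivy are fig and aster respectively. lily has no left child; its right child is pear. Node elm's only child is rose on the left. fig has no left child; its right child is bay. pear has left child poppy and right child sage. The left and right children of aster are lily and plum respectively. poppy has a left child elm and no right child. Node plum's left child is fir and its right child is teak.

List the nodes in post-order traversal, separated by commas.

Post-order visits the left subtree, then the right subtree, then the node.
At ivy: go left to fig.
  At fig: no left child.
  At fig: go right to bay.
    bay is a leaf — visit bay.
  Visit fig.
At ivy: go right to aster.
  At aster: go left to lily.
    At lily: no left child.
    At lily: go right to pear.
      At pear: go left to poppy.
        At poppy: go left to elm.
          At elm: go left to rose.
            rose is a leaf — visit rose.
          At elm: no right child.
          Visit elm.
        At poppy: no right child.
        Visit poppy.
      At pear: go right to sage.
        sage is a leaf — visit sage.
      Visit pear.
    Visit lily.
  At aster: go right to plum.
    At plum: go left to fir.
      fir is a leaf — visit fir.
    At plum: go right to teak.
      teak is a leaf — visit teak.
    Visit plum.
  Visit aster.
Visit ivy.

bay, fig, rose, elm, poppy, sage, pear, lily, fir, teak, plum, aster, ivy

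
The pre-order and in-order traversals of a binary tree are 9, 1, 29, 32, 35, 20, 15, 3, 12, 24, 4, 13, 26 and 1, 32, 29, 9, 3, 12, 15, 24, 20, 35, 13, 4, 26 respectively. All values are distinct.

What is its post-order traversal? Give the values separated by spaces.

32 29 1 12 3 24 15 20 13 26 4 35 9

The first element of pre-order is the root; it splits in-order into left and right subtrees.
Root 9: left subtree has 3 nodes {1, 32, 29}, right has 9 {3, 12, 15, 24, 20, 35, 13, 4, 26}.
  Root 1: left subtree has 0 nodes { }, right has 2 {32, 29}.
    Root 29: left subtree has 1 node {32}, right has 0 { }.
  Root 35: left subtree has 5 nodes {3, 12, 15, 24, 20}, right has 3 {13, 4, 26}.
    Root 20: left subtree has 4 nodes {3, 12, 15, 24}, right has 0 { }.
      Root 15: left subtree has 2 nodes {3, 12}, right has 1 {24}.
        Root 3: left subtree has 0 nodes { }, right has 1 {12}.
    Root 4: left subtree has 1 node {13}, right has 1 {26}.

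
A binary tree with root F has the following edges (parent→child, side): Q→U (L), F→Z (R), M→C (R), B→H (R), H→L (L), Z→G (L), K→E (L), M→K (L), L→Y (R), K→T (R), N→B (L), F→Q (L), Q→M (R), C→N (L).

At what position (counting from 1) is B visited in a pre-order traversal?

Pre-order visits the node, then its left subtree, then its right subtree.
Visit F.
At F: go left to Q.
  Visit Q.
  At Q: go left to U.
    U is a leaf — visit U.
  At Q: go right to M.
    Visit M.
    At M: go left to K.
      Visit K.
      At K: go left to E.
        E is a leaf — visit E.
      At K: go right to T.
        T is a leaf — visit T.
    At M: go right to C.
      Visit C.
      At C: go left to N.
        Visit N.
        At N: go left to B.
          Visit B.
          At B: no left child.
          At B: go right to H.
            Visit H.
            At H: go left to L.
              Visit L.
              At L: no left child.
              At L: go right to Y.
                Y is a leaf — visit Y.
            At H: no right child.
        At N: no right child.
      At C: no right child.
At F: go right to Z.
  Visit Z.
  At Z: go left to G.
    G is a leaf — visit G.
  At Z: no right child.
Full pre-order sequence: F, Q, U, M, K, E, T, C, N, B, H, L, Y, Z, G.

10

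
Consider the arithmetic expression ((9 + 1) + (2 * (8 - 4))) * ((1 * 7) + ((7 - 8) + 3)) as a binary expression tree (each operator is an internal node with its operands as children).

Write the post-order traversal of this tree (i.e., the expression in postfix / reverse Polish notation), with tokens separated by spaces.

9 1 + 2 8 4 - * + 1 7 * 7 8 - 3 + + *

Post-order on an expression tree gives postfix notation: for each operator, emit left operand, right operand, then the operator.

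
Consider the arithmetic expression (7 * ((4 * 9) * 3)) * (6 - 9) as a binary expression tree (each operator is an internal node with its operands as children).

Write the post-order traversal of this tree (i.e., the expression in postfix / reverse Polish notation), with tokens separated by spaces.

Post-order on an expression tree gives postfix notation: for each operator, emit left operand, right operand, then the operator.

7 4 9 * 3 * * 6 9 - *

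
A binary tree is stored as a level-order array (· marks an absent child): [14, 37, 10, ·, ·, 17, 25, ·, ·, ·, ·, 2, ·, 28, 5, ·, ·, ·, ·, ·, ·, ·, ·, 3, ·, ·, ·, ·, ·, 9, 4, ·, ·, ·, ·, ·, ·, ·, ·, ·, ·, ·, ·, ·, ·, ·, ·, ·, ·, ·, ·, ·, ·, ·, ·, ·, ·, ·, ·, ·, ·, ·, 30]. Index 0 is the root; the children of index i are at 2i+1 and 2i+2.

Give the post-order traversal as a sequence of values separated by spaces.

Post-order visits the left subtree, then the right subtree, then the node.
At 14: go left to 37.
  37 is a leaf — visit 37.
At 14: go right to 10.
  At 10: go left to 17.
    At 17: go left to 2.
      At 2: go left to 3.
        3 is a leaf — visit 3.
      At 2: no right child.
      Visit 2.
    At 17: no right child.
    Visit 17.
  At 10: go right to 25.
    At 25: go left to 28.
      28 is a leaf — visit 28.
    At 25: go right to 5.
      At 5: go left to 9.
        9 is a leaf — visit 9.
      At 5: go right to 4.
        At 4: no left child.
        At 4: go right to 30.
          30 is a leaf — visit 30.
        Visit 4.
      Visit 5.
    Visit 25.
  Visit 10.
Visit 14.

37 3 2 17 28 9 30 4 5 25 10 14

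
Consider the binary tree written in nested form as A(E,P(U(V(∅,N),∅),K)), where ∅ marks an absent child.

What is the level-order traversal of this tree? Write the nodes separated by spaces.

A E P U K V N

Level-order visits nodes level by level from the root, left to right within each level.
Level 0: A
Level 1: E, P
Level 2: U, K
Level 3: V
Level 4: N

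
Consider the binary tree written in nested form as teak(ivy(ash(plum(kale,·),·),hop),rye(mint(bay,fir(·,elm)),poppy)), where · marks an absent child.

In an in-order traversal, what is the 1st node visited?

In-order visits the left subtree, then the node, then the right subtree.
At teak: go left to ivy.
  At ivy: go left to ash.
    At ash: go left to plum.
      At plum: go left to kale.
        kale is a leaf — visit kale.
      Visit plum.
      At plum: no right child.
    Visit ash.
    At ash: no right child.
  Visit ivy.
  At ivy: go right to hop.
    hop is a leaf — visit hop.
Visit teak.
At teak: go right to rye.
  At rye: go left to mint.
    At mint: go left to bay.
      bay is a leaf — visit bay.
    Visit mint.
    At mint: go right to fir.
      At fir: no left child.
      Visit fir.
      At fir: go right to elm.
        elm is a leaf — visit elm.
  Visit rye.
  At rye: go right to poppy.
    poppy is a leaf — visit poppy.
Full in-order sequence: kale, plum, ash, ivy, hop, teak, bay, mint, fir, elm, rye, poppy.

kale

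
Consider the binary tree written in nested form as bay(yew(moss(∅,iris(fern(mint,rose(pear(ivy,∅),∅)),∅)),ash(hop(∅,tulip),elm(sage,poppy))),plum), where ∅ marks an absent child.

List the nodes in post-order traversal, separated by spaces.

mint ivy pear rose fern iris moss tulip hop sage poppy elm ash yew plum bay

Post-order visits the left subtree, then the right subtree, then the node.
At bay: go left to yew.
  At yew: go left to moss.
    At moss: no left child.
    At moss: go right to iris.
      At iris: go left to fern.
        At fern: go left to mint.
          mint is a leaf — visit mint.
        At fern: go right to rose.
          At rose: go left to pear.
            At pear: go left to ivy.
              ivy is a leaf — visit ivy.
            At pear: no right child.
            Visit pear.
          At rose: no right child.
          Visit rose.
        Visit fern.
      At iris: no right child.
      Visit iris.
    Visit moss.
  At yew: go right to ash.
    At ash: go left to hop.
      At hop: no left child.
      At hop: go right to tulip.
        tulip is a leaf — visit tulip.
      Visit hop.
    At ash: go right to elm.
      At elm: go left to sage.
        sage is a leaf — visit sage.
      At elm: go right to poppy.
        poppy is a leaf — visit poppy.
      Visit elm.
    Visit ash.
  Visit yew.
At bay: go right to plum.
  plum is a leaf — visit plum.
Visit bay.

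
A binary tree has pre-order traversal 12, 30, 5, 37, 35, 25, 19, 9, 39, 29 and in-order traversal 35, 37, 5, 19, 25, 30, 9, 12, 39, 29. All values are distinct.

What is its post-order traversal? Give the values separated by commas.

The first element of pre-order is the root; it splits in-order into left and right subtrees.
Root 12: left subtree has 7 nodes {35, 37, 5, 19, 25, 30, 9}, right has 2 {39, 29}.
  Root 30: left subtree has 5 nodes {35, 37, 5, 19, 25}, right has 1 {9}.
    Root 5: left subtree has 2 nodes {35, 37}, right has 2 {19, 25}.
      Root 37: left subtree has 1 node {35}, right has 0 { }.
      Root 25: left subtree has 1 node {19}, right has 0 { }.
  Root 39: left subtree has 0 nodes { }, right has 1 {29}.

35, 37, 19, 25, 5, 9, 30, 29, 39, 12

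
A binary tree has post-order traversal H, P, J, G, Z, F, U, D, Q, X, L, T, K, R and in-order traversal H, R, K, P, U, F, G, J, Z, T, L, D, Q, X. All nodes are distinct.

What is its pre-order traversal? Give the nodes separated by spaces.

R H K T U P F Z G J L X Q D

The last element of post-order is the root; it splits in-order into left and right subtrees.
Root R: left subtree has 1 node {H}, right has 12 {K, P, U, F, G, J, Z, T, L, D, Q, X}.
  Root K: left subtree has 0 nodes { }, right has 11 {P, U, F, G, J, Z, T, L, D, Q, X}.
    Root T: left subtree has 6 nodes {P, U, F, G, J, Z}, right has 4 {L, D, Q, X}.
      Root U: left subtree has 1 node {P}, right has 4 {F, G, J, Z}.
        Root F: left subtree has 0 nodes { }, right has 3 {G, J, Z}.
          Root Z: left subtree has 2 nodes {G, J}, right has 0 { }.
            Root G: left subtree has 0 nodes { }, right has 1 {J}.
      Root L: left subtree has 0 nodes { }, right has 3 {D, Q, X}.
        Root X: left subtree has 2 nodes {D, Q}, right has 0 { }.
          Root Q: left subtree has 1 node {D}, right has 0 { }.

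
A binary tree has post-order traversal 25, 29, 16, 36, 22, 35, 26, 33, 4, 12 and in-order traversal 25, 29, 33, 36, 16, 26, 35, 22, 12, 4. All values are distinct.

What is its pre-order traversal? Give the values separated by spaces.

12 33 29 25 26 36 16 35 22 4

The last element of post-order is the root; it splits in-order into left and right subtrees.
Root 12: left subtree has 8 nodes {25, 29, 33, 36, 16, 26, 35, 22}, right has 1 {4}.
  Root 33: left subtree has 2 nodes {25, 29}, right has 5 {36, 16, 26, 35, 22}.
    Root 29: left subtree has 1 node {25}, right has 0 { }.
    Root 26: left subtree has 2 nodes {36, 16}, right has 2 {35, 22}.
      Root 36: left subtree has 0 nodes { }, right has 1 {16}.
      Root 35: left subtree has 0 nodes { }, right has 1 {22}.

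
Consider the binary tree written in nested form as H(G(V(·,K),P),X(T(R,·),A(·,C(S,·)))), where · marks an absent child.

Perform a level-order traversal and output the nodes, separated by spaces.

Level-order visits nodes level by level from the root, left to right within each level.
Level 0: H
Level 1: G, X
Level 2: V, P, T, A
Level 3: K, R, C
Level 4: S

H G X V P T A K R C S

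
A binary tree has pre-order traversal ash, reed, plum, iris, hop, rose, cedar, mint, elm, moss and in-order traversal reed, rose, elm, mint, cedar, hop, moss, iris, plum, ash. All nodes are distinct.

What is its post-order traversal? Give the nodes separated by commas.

The first element of pre-order is the root; it splits in-order into left and right subtrees.
Root ash: left subtree has 9 nodes {reed, rose, elm, mint, cedar, hop, moss, iris, plum}, right has 0 { }.
  Root reed: left subtree has 0 nodes { }, right has 8 {rose, elm, mint, cedar, hop, moss, iris, plum}.
    Root plum: left subtree has 7 nodes {rose, elm, mint, cedar, hop, moss, iris}, right has 0 { }.
      Root iris: left subtree has 6 nodes {rose, elm, mint, cedar, hop, moss}, right has 0 { }.
        Root hop: left subtree has 4 nodes {rose, elm, mint, cedar}, right has 1 {moss}.
          Root rose: left subtree has 0 nodes { }, right has 3 {elm, mint, cedar}.
            Root cedar: left subtree has 2 nodes {elm, mint}, right has 0 { }.
              Root mint: left subtree has 1 node {elm}, right has 0 { }.

elm, mint, cedar, rose, moss, hop, iris, plum, reed, ash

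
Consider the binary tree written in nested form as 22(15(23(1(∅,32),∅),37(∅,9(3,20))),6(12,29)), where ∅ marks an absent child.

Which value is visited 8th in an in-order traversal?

20

In-order visits the left subtree, then the node, then the right subtree.
At 22: go left to 15.
  At 15: go left to 23.
    At 23: go left to 1.
      At 1: no left child.
      Visit 1.
      At 1: go right to 32.
        32 is a leaf — visit 32.
    Visit 23.
    At 23: no right child.
  Visit 15.
  At 15: go right to 37.
    At 37: no left child.
    Visit 37.
    At 37: go right to 9.
      At 9: go left to 3.
        3 is a leaf — visit 3.
      Visit 9.
      At 9: go right to 20.
        20 is a leaf — visit 20.
Visit 22.
At 22: go right to 6.
  At 6: go left to 12.
    12 is a leaf — visit 12.
  Visit 6.
  At 6: go right to 29.
    29 is a leaf — visit 29.
Full in-order sequence: 1, 32, 23, 15, 37, 3, 9, 20, 22, 12, 6, 29.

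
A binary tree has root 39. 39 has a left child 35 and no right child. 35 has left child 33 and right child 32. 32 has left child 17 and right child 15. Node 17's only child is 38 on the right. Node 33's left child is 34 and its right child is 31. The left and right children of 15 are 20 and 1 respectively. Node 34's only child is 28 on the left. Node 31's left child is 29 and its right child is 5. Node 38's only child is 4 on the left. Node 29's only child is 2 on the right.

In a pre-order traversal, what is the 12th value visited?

Pre-order visits the node, then its left subtree, then its right subtree.
Visit 39.
At 39: go left to 35.
  Visit 35.
  At 35: go left to 33.
    Visit 33.
    At 33: go left to 34.
      Visit 34.
      At 34: go left to 28.
        28 is a leaf — visit 28.
      At 34: no right child.
    At 33: go right to 31.
      Visit 31.
      At 31: go left to 29.
        Visit 29.
        At 29: no left child.
        At 29: go right to 2.
          2 is a leaf — visit 2.
      At 31: go right to 5.
        5 is a leaf — visit 5.
  At 35: go right to 32.
    Visit 32.
    At 32: go left to 17.
      Visit 17.
      At 17: no left child.
      At 17: go right to 38.
        Visit 38.
        At 38: go left to 4.
          4 is a leaf — visit 4.
        At 38: no right child.
    At 32: go right to 15.
      Visit 15.
      At 15: go left to 20.
        20 is a leaf — visit 20.
      At 15: go right to 1.
        1 is a leaf — visit 1.
At 39: no right child.
Full pre-order sequence: 39, 35, 33, 34, 28, 31, 29, 2, 5, 32, 17, 38, 4, 15, 20, 1.

38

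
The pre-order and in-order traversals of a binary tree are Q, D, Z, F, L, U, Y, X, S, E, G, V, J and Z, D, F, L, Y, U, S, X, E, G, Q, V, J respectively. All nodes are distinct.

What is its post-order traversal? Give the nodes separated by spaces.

The first element of pre-order is the root; it splits in-order into left and right subtrees.
Root Q: left subtree has 10 nodes {Z, D, F, L, Y, U, S, X, E, G}, right has 2 {V, J}.
  Root D: left subtree has 1 node {Z}, right has 8 {F, L, Y, U, S, X, E, G}.
    Root F: left subtree has 0 nodes { }, right has 7 {L, Y, U, S, X, E, G}.
      Root L: left subtree has 0 nodes { }, right has 6 {Y, U, S, X, E, G}.
        Root U: left subtree has 1 node {Y}, right has 4 {S, X, E, G}.
          Root X: left subtree has 1 node {S}, right has 2 {E, G}.
            Root E: left subtree has 0 nodes { }, right has 1 {G}.
  Root V: left subtree has 0 nodes { }, right has 1 {J}.

Z Y S G E X U L F D J V Q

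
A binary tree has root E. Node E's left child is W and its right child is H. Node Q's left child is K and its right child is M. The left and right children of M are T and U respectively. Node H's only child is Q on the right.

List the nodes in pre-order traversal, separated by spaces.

E W H Q K M T U

Pre-order visits the node, then its left subtree, then its right subtree.
Visit E.
At E: go left to W.
  W is a leaf — visit W.
At E: go right to H.
  Visit H.
  At H: no left child.
  At H: go right to Q.
    Visit Q.
    At Q: go left to K.
      K is a leaf — visit K.
    At Q: go right to M.
      Visit M.
      At M: go left to T.
        T is a leaf — visit T.
      At M: go right to U.
        U is a leaf — visit U.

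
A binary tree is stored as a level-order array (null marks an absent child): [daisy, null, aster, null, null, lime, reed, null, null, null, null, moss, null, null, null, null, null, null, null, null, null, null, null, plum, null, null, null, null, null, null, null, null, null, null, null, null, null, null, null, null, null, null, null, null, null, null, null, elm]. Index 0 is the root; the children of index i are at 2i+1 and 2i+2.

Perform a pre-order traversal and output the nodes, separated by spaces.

daisy aster lime moss plum elm reed

Pre-order visits the node, then its left subtree, then its right subtree.
Visit daisy.
At daisy: no left child.
At daisy: go right to aster.
  Visit aster.
  At aster: go left to lime.
    Visit lime.
    At lime: go left to moss.
      Visit moss.
      At moss: go left to plum.
        Visit plum.
        At plum: go left to elm.
          elm is a leaf — visit elm.
        At plum: no right child.
      At moss: no right child.
    At lime: no right child.
  At aster: go right to reed.
    reed is a leaf — visit reed.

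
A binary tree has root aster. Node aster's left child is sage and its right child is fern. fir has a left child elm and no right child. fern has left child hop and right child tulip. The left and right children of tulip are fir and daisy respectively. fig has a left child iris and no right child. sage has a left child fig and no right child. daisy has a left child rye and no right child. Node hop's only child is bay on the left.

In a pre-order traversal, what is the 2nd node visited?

sage

Pre-order visits the node, then its left subtree, then its right subtree.
Visit aster.
At aster: go left to sage.
  Visit sage.
  At sage: go left to fig.
    Visit fig.
    At fig: go left to iris.
      iris is a leaf — visit iris.
    At fig: no right child.
  At sage: no right child.
At aster: go right to fern.
  Visit fern.
  At fern: go left to hop.
    Visit hop.
    At hop: go left to bay.
      bay is a leaf — visit bay.
    At hop: no right child.
  At fern: go right to tulip.
    Visit tulip.
    At tulip: go left to fir.
      Visit fir.
      At fir: go left to elm.
        elm is a leaf — visit elm.
      At fir: no right child.
    At tulip: go right to daisy.
      Visit daisy.
      At daisy: go left to rye.
        rye is a leaf — visit rye.
      At daisy: no right child.
Full pre-order sequence: aster, sage, fig, iris, fern, hop, bay, tulip, fir, elm, daisy, rye.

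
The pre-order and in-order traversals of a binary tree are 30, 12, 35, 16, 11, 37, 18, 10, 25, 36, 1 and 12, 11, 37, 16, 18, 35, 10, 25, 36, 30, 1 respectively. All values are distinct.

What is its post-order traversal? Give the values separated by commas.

37, 11, 18, 16, 36, 25, 10, 35, 12, 1, 30

The first element of pre-order is the root; it splits in-order into left and right subtrees.
Root 30: left subtree has 9 nodes {12, 11, 37, 16, 18, 35, 10, 25, 36}, right has 1 {1}.
  Root 12: left subtree has 0 nodes { }, right has 8 {11, 37, 16, 18, 35, 10, 25, 36}.
    Root 35: left subtree has 4 nodes {11, 37, 16, 18}, right has 3 {10, 25, 36}.
      Root 16: left subtree has 2 nodes {11, 37}, right has 1 {18}.
        Root 11: left subtree has 0 nodes { }, right has 1 {37}.
      Root 10: left subtree has 0 nodes { }, right has 2 {25, 36}.
        Root 25: left subtree has 0 nodes { }, right has 1 {36}.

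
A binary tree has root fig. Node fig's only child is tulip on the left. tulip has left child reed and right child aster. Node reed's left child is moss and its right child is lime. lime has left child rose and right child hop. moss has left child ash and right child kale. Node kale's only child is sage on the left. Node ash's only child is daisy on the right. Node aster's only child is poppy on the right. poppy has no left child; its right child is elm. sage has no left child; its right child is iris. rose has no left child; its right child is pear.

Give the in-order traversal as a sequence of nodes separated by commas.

In-order visits the left subtree, then the node, then the right subtree.
At fig: go left to tulip.
  At tulip: go left to reed.
    At reed: go left to moss.
      At moss: go left to ash.
        At ash: no left child.
        Visit ash.
        At ash: go right to daisy.
          daisy is a leaf — visit daisy.
      Visit moss.
      At moss: go right to kale.
        At kale: go left to sage.
          At sage: no left child.
          Visit sage.
          At sage: go right to iris.
            iris is a leaf — visit iris.
        Visit kale.
        At kale: no right child.
    Visit reed.
    At reed: go right to lime.
      At lime: go left to rose.
        At rose: no left child.
        Visit rose.
        At rose: go right to pear.
          pear is a leaf — visit pear.
      Visit lime.
      At lime: go right to hop.
        hop is a leaf — visit hop.
  Visit tulip.
  At tulip: go right to aster.
    At aster: no left child.
    Visit aster.
    At aster: go right to poppy.
      At poppy: no left child.
      Visit poppy.
      At poppy: go right to elm.
        elm is a leaf — visit elm.
Visit fig.
At fig: no right child.

ash, daisy, moss, sage, iris, kale, reed, rose, pear, lime, hop, tulip, aster, poppy, elm, fig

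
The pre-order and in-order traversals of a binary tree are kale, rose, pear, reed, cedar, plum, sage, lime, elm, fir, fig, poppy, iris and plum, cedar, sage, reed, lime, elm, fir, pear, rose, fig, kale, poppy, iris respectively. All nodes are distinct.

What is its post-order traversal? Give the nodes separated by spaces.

The first element of pre-order is the root; it splits in-order into left and right subtrees.
Root kale: left subtree has 10 nodes {plum, cedar, sage, reed, lime, elm, fir, pear, rose, fig}, right has 2 {poppy, iris}.
  Root rose: left subtree has 8 nodes {plum, cedar, sage, reed, lime, elm, fir, pear}, right has 1 {fig}.
    Root pear: left subtree has 7 nodes {plum, cedar, sage, reed, lime, elm, fir}, right has 0 { }.
      Root reed: left subtree has 3 nodes {plum, cedar, sage}, right has 3 {lime, elm, fir}.
        Root cedar: left subtree has 1 node {plum}, right has 1 {sage}.
        Root lime: left subtree has 0 nodes { }, right has 2 {elm, fir}.
          Root elm: left subtree has 0 nodes { }, right has 1 {fir}.
  Root poppy: left subtree has 0 nodes { }, right has 1 {iris}.

plum sage cedar fir elm lime reed pear fig rose iris poppy kale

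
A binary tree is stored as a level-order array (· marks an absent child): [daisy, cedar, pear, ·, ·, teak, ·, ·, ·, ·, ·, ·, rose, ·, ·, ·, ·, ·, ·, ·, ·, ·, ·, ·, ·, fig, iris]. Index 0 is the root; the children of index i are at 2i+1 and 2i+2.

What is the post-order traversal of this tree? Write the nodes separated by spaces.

Post-order visits the left subtree, then the right subtree, then the node.
At daisy: go left to cedar.
  cedar is a leaf — visit cedar.
At daisy: go right to pear.
  At pear: go left to teak.
    At teak: no left child.
    At teak: go right to rose.
      At rose: go left to fig.
        fig is a leaf — visit fig.
      At rose: go right to iris.
        iris is a leaf — visit iris.
      Visit rose.
    Visit teak.
  At pear: no right child.
  Visit pear.
Visit daisy.

cedar fig iris rose teak pear daisy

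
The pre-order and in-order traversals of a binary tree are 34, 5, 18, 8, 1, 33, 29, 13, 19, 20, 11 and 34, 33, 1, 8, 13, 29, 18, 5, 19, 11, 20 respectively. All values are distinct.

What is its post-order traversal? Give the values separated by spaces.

33 1 13 29 8 18 11 20 19 5 34

The first element of pre-order is the root; it splits in-order into left and right subtrees.
Root 34: left subtree has 0 nodes { }, right has 10 {33, 1, 8, 13, 29, 18, 5, 19, 11, 20}.
  Root 5: left subtree has 6 nodes {33, 1, 8, 13, 29, 18}, right has 3 {19, 11, 20}.
    Root 18: left subtree has 5 nodes {33, 1, 8, 13, 29}, right has 0 { }.
      Root 8: left subtree has 2 nodes {33, 1}, right has 2 {13, 29}.
        Root 1: left subtree has 1 node {33}, right has 0 { }.
        Root 29: left subtree has 1 node {13}, right has 0 { }.
    Root 19: left subtree has 0 nodes { }, right has 2 {11, 20}.
      Root 20: left subtree has 1 node {11}, right has 0 { }.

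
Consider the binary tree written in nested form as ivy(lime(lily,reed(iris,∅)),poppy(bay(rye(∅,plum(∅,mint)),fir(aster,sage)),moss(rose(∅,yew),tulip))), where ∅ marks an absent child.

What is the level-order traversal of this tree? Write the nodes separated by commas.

ivy, lime, poppy, lily, reed, bay, moss, iris, rye, fir, rose, tulip, plum, aster, sage, yew, mint

Level-order visits nodes level by level from the root, left to right within each level.
Level 0: ivy
Level 1: lime, poppy
Level 2: lily, reed, bay, moss
Level 3: iris, rye, fir, rose, tulip
Level 4: plum, aster, sage, yew
Level 5: mint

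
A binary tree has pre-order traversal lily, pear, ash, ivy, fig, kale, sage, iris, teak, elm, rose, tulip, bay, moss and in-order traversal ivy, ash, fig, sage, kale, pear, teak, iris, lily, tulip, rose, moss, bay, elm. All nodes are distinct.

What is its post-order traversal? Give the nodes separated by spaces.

The first element of pre-order is the root; it splits in-order into left and right subtrees.
Root lily: left subtree has 8 nodes {ivy, ash, fig, sage, kale, pear, teak, iris}, right has 5 {tulip, rose, moss, bay, elm}.
  Root pear: left subtree has 5 nodes {ivy, ash, fig, sage, kale}, right has 2 {teak, iris}.
    Root ash: left subtree has 1 node {ivy}, right has 3 {fig, sage, kale}.
      Root fig: left subtree has 0 nodes { }, right has 2 {sage, kale}.
        Root kale: left subtree has 1 node {sage}, right has 0 { }.
    Root iris: left subtree has 1 node {teak}, right has 0 { }.
  Root elm: left subtree has 4 nodes {tulip, rose, moss, bay}, right has 0 { }.
    Root rose: left subtree has 1 node {tulip}, right has 2 {moss, bay}.
      Root bay: left subtree has 1 node {moss}, right has 0 { }.

ivy sage kale fig ash teak iris pear tulip moss bay rose elm lily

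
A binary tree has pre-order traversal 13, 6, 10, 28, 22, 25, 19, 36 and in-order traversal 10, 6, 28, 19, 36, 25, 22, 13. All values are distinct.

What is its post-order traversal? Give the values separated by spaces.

10 36 19 25 22 28 6 13

The first element of pre-order is the root; it splits in-order into left and right subtrees.
Root 13: left subtree has 7 nodes {10, 6, 28, 19, 36, 25, 22}, right has 0 { }.
  Root 6: left subtree has 1 node {10}, right has 5 {28, 19, 36, 25, 22}.
    Root 28: left subtree has 0 nodes { }, right has 4 {19, 36, 25, 22}.
      Root 22: left subtree has 3 nodes {19, 36, 25}, right has 0 { }.
        Root 25: left subtree has 2 nodes {19, 36}, right has 0 { }.
          Root 19: left subtree has 0 nodes { }, right has 1 {36}.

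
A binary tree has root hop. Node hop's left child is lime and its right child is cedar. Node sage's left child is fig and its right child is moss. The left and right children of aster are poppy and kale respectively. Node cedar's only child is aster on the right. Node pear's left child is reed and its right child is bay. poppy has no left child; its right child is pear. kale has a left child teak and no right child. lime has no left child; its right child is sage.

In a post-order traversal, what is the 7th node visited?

pear

Post-order visits the left subtree, then the right subtree, then the node.
At hop: go left to lime.
  At lime: no left child.
  At lime: go right to sage.
    At sage: go left to fig.
      fig is a leaf — visit fig.
    At sage: go right to moss.
      moss is a leaf — visit moss.
    Visit sage.
  Visit lime.
At hop: go right to cedar.
  At cedar: no left child.
  At cedar: go right to aster.
    At aster: go left to poppy.
      At poppy: no left child.
      At poppy: go right to pear.
        At pear: go left to reed.
          reed is a leaf — visit reed.
        At pear: go right to bay.
          bay is a leaf — visit bay.
        Visit pear.
      Visit poppy.
    At aster: go right to kale.
      At kale: go left to teak.
        teak is a leaf — visit teak.
      At kale: no right child.
      Visit kale.
    Visit aster.
  Visit cedar.
Visit hop.
Full post-order sequence: fig, moss, sage, lime, reed, bay, pear, poppy, teak, kale, aster, cedar, hop.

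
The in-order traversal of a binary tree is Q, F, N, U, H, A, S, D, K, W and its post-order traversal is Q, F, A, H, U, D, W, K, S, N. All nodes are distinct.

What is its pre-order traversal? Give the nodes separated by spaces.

N F Q S U H A K D W

The last element of post-order is the root; it splits in-order into left and right subtrees.
Root N: left subtree has 2 nodes {Q, F}, right has 7 {U, H, A, S, D, K, W}.
  Root F: left subtree has 1 node {Q}, right has 0 { }.
  Root S: left subtree has 3 nodes {U, H, A}, right has 3 {D, K, W}.
    Root U: left subtree has 0 nodes { }, right has 2 {H, A}.
      Root H: left subtree has 0 nodes { }, right has 1 {A}.
    Root K: left subtree has 1 node {D}, right has 1 {W}.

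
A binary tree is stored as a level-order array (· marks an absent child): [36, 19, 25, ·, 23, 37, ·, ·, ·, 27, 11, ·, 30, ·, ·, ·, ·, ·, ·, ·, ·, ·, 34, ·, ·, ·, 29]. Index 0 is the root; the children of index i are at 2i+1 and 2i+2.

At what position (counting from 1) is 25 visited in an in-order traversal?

10

In-order visits the left subtree, then the node, then the right subtree.
At 36: go left to 19.
  At 19: no left child.
  Visit 19.
  At 19: go right to 23.
    At 23: go left to 27.
      27 is a leaf — visit 27.
    Visit 23.
    At 23: go right to 11.
      At 11: no left child.
      Visit 11.
      At 11: go right to 34.
        34 is a leaf — visit 34.
Visit 36.
At 36: go right to 25.
  At 25: go left to 37.
    At 37: no left child.
    Visit 37.
    At 37: go right to 30.
      At 30: no left child.
      Visit 30.
      At 30: go right to 29.
        29 is a leaf — visit 29.
  Visit 25.
  At 25: no right child.
Full in-order sequence: 19, 27, 23, 11, 34, 36, 37, 30, 29, 25.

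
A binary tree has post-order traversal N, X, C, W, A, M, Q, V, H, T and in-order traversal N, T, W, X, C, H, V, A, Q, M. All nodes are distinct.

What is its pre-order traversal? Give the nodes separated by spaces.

The last element of post-order is the root; it splits in-order into left and right subtrees.
Root T: left subtree has 1 node {N}, right has 8 {W, X, C, H, V, A, Q, M}.
  Root H: left subtree has 3 nodes {W, X, C}, right has 4 {V, A, Q, M}.
    Root W: left subtree has 0 nodes { }, right has 2 {X, C}.
      Root C: left subtree has 1 node {X}, right has 0 { }.
    Root V: left subtree has 0 nodes { }, right has 3 {A, Q, M}.
      Root Q: left subtree has 1 node {A}, right has 1 {M}.

T N H W C X V Q A M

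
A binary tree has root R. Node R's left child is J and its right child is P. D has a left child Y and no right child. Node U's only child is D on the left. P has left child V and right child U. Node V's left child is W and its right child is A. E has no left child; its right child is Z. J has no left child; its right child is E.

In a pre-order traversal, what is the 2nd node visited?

Pre-order visits the node, then its left subtree, then its right subtree.
Visit R.
At R: go left to J.
  Visit J.
  At J: no left child.
  At J: go right to E.
    Visit E.
    At E: no left child.
    At E: go right to Z.
      Z is a leaf — visit Z.
At R: go right to P.
  Visit P.
  At P: go left to V.
    Visit V.
    At V: go left to W.
      W is a leaf — visit W.
    At V: go right to A.
      A is a leaf — visit A.
  At P: go right to U.
    Visit U.
    At U: go left to D.
      Visit D.
      At D: go left to Y.
        Y is a leaf — visit Y.
      At D: no right child.
    At U: no right child.
Full pre-order sequence: R, J, E, Z, P, V, W, A, U, D, Y.

J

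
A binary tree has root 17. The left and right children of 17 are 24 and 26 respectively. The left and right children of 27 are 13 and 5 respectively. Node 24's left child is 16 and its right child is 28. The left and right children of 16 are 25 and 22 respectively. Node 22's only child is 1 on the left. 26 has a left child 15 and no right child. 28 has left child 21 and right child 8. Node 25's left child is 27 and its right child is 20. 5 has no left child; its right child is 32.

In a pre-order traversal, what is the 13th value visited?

Pre-order visits the node, then its left subtree, then its right subtree.
Visit 17.
At 17: go left to 24.
  Visit 24.
  At 24: go left to 16.
    Visit 16.
    At 16: go left to 25.
      Visit 25.
      At 25: go left to 27.
        Visit 27.
        At 27: go left to 13.
          13 is a leaf — visit 13.
        At 27: go right to 5.
          Visit 5.
          At 5: no left child.
          At 5: go right to 32.
            32 is a leaf — visit 32.
      At 25: go right to 20.
        20 is a leaf — visit 20.
    At 16: go right to 22.
      Visit 22.
      At 22: go left to 1.
        1 is a leaf — visit 1.
      At 22: no right child.
  At 24: go right to 28.
    Visit 28.
    At 28: go left to 21.
      21 is a leaf — visit 21.
    At 28: go right to 8.
      8 is a leaf — visit 8.
At 17: go right to 26.
  Visit 26.
  At 26: go left to 15.
    15 is a leaf — visit 15.
  At 26: no right child.
Full pre-order sequence: 17, 24, 16, 25, 27, 13, 5, 32, 20, 22, 1, 28, 21, 8, 26, 15.

21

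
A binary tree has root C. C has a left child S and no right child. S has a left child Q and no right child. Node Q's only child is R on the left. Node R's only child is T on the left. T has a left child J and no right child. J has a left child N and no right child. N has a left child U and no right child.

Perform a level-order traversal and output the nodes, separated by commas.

Level-order visits nodes level by level from the root, left to right within each level.
Level 0: C
Level 1: S
Level 2: Q
Level 3: R
Level 4: T
Level 5: J
Level 6: N
Level 7: U

C, S, Q, R, T, J, N, U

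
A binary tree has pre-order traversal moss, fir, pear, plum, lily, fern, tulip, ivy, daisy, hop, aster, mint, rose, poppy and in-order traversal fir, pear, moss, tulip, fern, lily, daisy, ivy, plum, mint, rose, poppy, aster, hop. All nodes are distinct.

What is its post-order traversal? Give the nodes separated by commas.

The first element of pre-order is the root; it splits in-order into left and right subtrees.
Root moss: left subtree has 2 nodes {fir, pear}, right has 11 {tulip, fern, lily, daisy, ivy, plum, mint, rose, poppy, aster, hop}.
  Root fir: left subtree has 0 nodes { }, right has 1 {pear}.
  Root plum: left subtree has 5 nodes {tulip, fern, lily, daisy, ivy}, right has 5 {mint, rose, poppy, aster, hop}.
    Root lily: left subtree has 2 nodes {tulip, fern}, right has 2 {daisy, ivy}.
      Root fern: left subtree has 1 node {tulip}, right has 0 { }.
      Root ivy: left subtree has 1 node {daisy}, right has 0 { }.
    Root hop: left subtree has 4 nodes {mint, rose, poppy, aster}, right has 0 { }.
      Root aster: left subtree has 3 nodes {mint, rose, poppy}, right has 0 { }.
        Root mint: left subtree has 0 nodes { }, right has 2 {rose, poppy}.
          Root rose: left subtree has 0 nodes { }, right has 1 {poppy}.

pear, fir, tulip, fern, daisy, ivy, lily, poppy, rose, mint, aster, hop, plum, moss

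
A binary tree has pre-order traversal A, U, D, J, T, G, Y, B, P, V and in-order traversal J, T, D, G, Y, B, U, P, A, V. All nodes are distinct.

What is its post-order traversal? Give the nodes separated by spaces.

T J B Y G D P U V A

The first element of pre-order is the root; it splits in-order into left and right subtrees.
Root A: left subtree has 8 nodes {J, T, D, G, Y, B, U, P}, right has 1 {V}.
  Root U: left subtree has 6 nodes {J, T, D, G, Y, B}, right has 1 {P}.
    Root D: left subtree has 2 nodes {J, T}, right has 3 {G, Y, B}.
      Root J: left subtree has 0 nodes { }, right has 1 {T}.
      Root G: left subtree has 0 nodes { }, right has 2 {Y, B}.
        Root Y: left subtree has 0 nodes { }, right has 1 {B}.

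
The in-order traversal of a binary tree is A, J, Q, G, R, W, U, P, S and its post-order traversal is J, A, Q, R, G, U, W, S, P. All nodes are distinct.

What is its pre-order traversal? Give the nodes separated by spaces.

P W G Q A J R U S

The last element of post-order is the root; it splits in-order into left and right subtrees.
Root P: left subtree has 7 nodes {A, J, Q, G, R, W, U}, right has 1 {S}.
  Root W: left subtree has 5 nodes {A, J, Q, G, R}, right has 1 {U}.
    Root G: left subtree has 3 nodes {A, J, Q}, right has 1 {R}.
      Root Q: left subtree has 2 nodes {A, J}, right has 0 { }.
        Root A: left subtree has 0 nodes { }, right has 1 {J}.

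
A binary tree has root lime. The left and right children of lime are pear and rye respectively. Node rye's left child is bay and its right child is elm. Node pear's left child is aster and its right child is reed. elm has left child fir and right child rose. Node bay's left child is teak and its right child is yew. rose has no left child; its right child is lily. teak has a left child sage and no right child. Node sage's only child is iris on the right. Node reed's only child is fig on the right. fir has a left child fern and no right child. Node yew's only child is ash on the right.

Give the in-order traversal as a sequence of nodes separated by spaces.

In-order visits the left subtree, then the node, then the right subtree.
At lime: go left to pear.
  At pear: go left to aster.
    aster is a leaf — visit aster.
  Visit pear.
  At pear: go right to reed.
    At reed: no left child.
    Visit reed.
    At reed: go right to fig.
      fig is a leaf — visit fig.
Visit lime.
At lime: go right to rye.
  At rye: go left to bay.
    At bay: go left to teak.
      At teak: go left to sage.
        At sage: no left child.
        Visit sage.
        At sage: go right to iris.
          iris is a leaf — visit iris.
      Visit teak.
      At teak: no right child.
    Visit bay.
    At bay: go right to yew.
      At yew: no left child.
      Visit yew.
      At yew: go right to ash.
        ash is a leaf — visit ash.
  Visit rye.
  At rye: go right to elm.
    At elm: go left to fir.
      At fir: go left to fern.
        fern is a leaf — visit fern.
      Visit fir.
      At fir: no right child.
    Visit elm.
    At elm: go right to rose.
      At rose: no left child.
      Visit rose.
      At rose: go right to lily.
        lily is a leaf — visit lily.

aster pear reed fig lime sage iris teak bay yew ash rye fern fir elm rose lily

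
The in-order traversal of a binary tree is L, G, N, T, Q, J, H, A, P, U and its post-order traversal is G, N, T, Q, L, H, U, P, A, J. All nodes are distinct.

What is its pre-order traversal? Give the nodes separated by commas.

J, L, Q, T, N, G, A, H, P, U

The last element of post-order is the root; it splits in-order into left and right subtrees.
Root J: left subtree has 5 nodes {L, G, N, T, Q}, right has 4 {H, A, P, U}.
  Root L: left subtree has 0 nodes { }, right has 4 {G, N, T, Q}.
    Root Q: left subtree has 3 nodes {G, N, T}, right has 0 { }.
      Root T: left subtree has 2 nodes {G, N}, right has 0 { }.
        Root N: left subtree has 1 node {G}, right has 0 { }.
  Root A: left subtree has 1 node {H}, right has 2 {P, U}.
    Root P: left subtree has 0 nodes { }, right has 1 {U}.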